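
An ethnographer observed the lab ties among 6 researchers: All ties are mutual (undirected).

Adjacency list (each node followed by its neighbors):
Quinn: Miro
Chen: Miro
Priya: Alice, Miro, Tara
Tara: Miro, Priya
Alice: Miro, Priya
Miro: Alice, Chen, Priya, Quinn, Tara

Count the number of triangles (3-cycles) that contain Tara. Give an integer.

Tara's neighbors: Miro and Priya.
Neighbor pairs that are themselves tied: Tara–Miro–Priya. Each forms one triangle with Tara, for 1 in total.

1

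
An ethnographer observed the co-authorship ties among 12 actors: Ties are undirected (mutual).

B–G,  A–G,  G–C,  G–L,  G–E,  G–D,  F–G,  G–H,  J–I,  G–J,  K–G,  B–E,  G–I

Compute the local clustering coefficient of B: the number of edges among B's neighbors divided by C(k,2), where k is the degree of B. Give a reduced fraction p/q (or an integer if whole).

B's neighbors: E and G (k = 2).
Possible neighbor pairs: C(2,2) = 1. Edges among them: E–G → e = 1.
Clustering(B) = 1/1.

1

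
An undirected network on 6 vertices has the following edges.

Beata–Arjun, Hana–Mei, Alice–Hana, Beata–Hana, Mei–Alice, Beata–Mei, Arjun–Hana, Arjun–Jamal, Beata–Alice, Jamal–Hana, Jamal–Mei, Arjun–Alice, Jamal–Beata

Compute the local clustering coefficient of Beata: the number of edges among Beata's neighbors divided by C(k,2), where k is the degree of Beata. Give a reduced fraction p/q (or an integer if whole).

Beata's neighbors: Alice, Arjun, Hana, Jamal, and Mei (k = 5).
Possible neighbor pairs: C(5,2) = 10. Edges among them: Alice–Arjun, Alice–Hana, Alice–Mei, Arjun–Hana, Arjun–Jamal, Hana–Jamal, Hana–Mei, Jamal–Mei → e = 8.
Clustering(Beata) = 8/10 = 4/5.

4/5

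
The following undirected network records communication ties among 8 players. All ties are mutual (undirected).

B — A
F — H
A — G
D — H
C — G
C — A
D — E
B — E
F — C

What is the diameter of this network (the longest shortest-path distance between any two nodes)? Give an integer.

4

Eccentricity of each node (its greatest distance to any other): A:3, B:3, C:3, D:4, E:3, F:3, G:4, H:3.
The maximum eccentricity is 4, realized for instance by the pair G–D via G – A – B – E – D. So the diameter is 4.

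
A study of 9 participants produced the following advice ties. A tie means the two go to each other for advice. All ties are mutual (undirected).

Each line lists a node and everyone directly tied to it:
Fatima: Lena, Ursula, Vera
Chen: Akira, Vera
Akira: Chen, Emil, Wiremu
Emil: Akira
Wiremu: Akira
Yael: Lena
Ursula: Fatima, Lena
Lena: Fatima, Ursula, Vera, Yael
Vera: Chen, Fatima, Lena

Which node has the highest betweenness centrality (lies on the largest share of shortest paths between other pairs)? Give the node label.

Unnormalized betweenness of each node: Akira:13, Chen:15, Emil:0, Fatima:5/2, Lena:19/2, Ursula:0, Vera:16, Wiremu:0, Yael:0.
Vera has the largest value, 16, making it the main broker — the node through which the most shortest paths run.

Vera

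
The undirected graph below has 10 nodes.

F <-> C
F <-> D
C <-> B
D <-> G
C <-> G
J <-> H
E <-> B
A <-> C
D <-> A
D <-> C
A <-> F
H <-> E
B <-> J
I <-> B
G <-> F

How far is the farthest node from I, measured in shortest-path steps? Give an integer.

3

Distances from I: A:3, B:1, C:2, D:3, E:2, F:3, G:3, H:3, J:2.
The largest is 3 (to H, F, A, D, and G), so the eccentricity of I is 3.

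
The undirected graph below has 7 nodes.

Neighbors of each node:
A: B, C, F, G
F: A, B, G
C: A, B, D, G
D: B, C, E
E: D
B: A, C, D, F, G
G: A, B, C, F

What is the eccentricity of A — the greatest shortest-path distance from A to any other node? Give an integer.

3

Distances from A: B:1, C:1, D:2, E:3, F:1, G:1.
The largest is 3 (to E), so the eccentricity of A is 3.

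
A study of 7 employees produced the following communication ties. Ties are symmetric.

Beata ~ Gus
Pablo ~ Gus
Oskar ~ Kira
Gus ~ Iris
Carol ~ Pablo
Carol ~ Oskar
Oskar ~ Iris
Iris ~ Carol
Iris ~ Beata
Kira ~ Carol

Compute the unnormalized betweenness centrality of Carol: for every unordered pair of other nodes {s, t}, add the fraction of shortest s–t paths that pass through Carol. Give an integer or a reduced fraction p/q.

Pairs whose geodesics pass through Carol — Gus–Kira: 2/3; Beata–Kira: 1/2; Iris–Kira: 1/2; Iris–Pablo: 1/2; Oskar–Pablo: 1; Kira–Pablo: 1.
All other pairs contribute 0.
Summing the contributions gives betweenness(Carol) = 25/6.

25/6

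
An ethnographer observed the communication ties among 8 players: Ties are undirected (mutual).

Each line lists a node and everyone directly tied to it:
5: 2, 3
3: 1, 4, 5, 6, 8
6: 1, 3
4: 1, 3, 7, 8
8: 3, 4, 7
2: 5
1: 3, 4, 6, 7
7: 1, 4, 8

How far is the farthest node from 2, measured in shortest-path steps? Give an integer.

4

Distances from 2: 1:3, 3:2, 4:3, 5:1, 6:3, 7:4, 8:3.
The largest is 4 (to 7), so the eccentricity of 2 is 4.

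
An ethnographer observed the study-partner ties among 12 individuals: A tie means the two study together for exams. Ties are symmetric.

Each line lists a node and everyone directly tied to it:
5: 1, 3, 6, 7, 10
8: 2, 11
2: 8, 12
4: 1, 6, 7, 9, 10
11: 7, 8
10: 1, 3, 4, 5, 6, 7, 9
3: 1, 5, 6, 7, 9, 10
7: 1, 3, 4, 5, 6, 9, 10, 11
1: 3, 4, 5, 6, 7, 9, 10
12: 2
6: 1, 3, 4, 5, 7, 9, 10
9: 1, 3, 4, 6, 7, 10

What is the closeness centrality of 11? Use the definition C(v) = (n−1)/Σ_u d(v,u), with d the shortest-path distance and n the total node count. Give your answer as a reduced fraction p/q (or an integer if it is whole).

Distances from 11: 1:2, 2:2, 3:2, 4:2, 5:2, 6:2, 7:1, 8:1, 9:2, 10:2, 12:3. Sum = 21.
n = 12, so closeness = 11/21.

11/21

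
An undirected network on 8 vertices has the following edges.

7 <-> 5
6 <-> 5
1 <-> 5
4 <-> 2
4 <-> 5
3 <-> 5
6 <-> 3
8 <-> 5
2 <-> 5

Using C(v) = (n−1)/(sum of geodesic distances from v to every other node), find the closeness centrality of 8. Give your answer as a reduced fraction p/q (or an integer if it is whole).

7/13

Distances from 8: 1:2, 2:2, 3:2, 4:2, 5:1, 6:2, 7:2. Sum = 13.
n = 8, so closeness = 7/13.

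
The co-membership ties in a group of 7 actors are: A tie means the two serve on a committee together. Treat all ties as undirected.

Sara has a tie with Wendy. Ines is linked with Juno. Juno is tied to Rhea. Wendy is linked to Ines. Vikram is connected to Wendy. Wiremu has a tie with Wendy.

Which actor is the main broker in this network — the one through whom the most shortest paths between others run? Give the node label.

Unnormalized betweenness of each node: Ines:8, Juno:5, Rhea:0, Sara:0, Vikram:0, Wendy:12, Wiremu:0.
Wendy has the largest value, 12, making it the main broker — the node through which the most shortest paths run.

Wendy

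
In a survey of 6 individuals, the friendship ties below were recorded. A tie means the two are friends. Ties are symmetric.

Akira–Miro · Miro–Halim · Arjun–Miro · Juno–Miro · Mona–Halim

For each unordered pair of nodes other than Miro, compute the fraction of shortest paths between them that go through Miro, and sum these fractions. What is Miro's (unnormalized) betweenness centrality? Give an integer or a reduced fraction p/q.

Pairs whose geodesics pass through Miro — Arjun–Halim: 1; Arjun–Akira: 1; Arjun–Juno: 1; Arjun–Mona: 1; Halim–Akira: 1; Halim–Juno: 1; Akira–Juno: 1; Akira–Mona: 1; Juno–Mona: 1.
All other pairs contribute 0.
Summing the contributions gives betweenness(Miro) = 9.

9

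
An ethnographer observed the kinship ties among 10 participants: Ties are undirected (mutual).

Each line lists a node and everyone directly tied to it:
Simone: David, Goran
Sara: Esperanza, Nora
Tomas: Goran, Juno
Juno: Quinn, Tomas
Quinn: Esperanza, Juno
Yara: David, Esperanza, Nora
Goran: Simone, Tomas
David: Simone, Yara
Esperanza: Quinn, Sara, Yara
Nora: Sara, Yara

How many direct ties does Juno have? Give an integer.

2

Juno is directly tied to Quinn and Tomas. That is 2 neighbors, so the degree of Juno is 2.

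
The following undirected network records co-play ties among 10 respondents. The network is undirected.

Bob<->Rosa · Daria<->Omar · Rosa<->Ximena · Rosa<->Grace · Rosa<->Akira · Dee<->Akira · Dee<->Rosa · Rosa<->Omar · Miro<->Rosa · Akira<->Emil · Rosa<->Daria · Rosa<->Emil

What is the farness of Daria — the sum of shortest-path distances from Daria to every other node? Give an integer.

16

Distances from Daria: Akira:2, Bob:2, Dee:2, Emil:2, Grace:2, Miro:2, Omar:1, Rosa:1, Ximena:2.
Sum = 2 + 2 + 2 + 2 + 2 + 2 + 1 + 1 + 2 = 16.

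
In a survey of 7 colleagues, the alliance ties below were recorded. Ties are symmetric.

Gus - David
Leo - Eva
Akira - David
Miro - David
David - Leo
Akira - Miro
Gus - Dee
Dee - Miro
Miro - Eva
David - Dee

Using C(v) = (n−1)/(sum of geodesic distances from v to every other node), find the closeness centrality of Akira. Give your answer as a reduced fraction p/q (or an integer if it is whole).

Distances from Akira: David:1, Dee:2, Eva:2, Gus:2, Leo:2, Miro:1. Sum = 10.
n = 7, so closeness = 6/10 = 3/5.

3/5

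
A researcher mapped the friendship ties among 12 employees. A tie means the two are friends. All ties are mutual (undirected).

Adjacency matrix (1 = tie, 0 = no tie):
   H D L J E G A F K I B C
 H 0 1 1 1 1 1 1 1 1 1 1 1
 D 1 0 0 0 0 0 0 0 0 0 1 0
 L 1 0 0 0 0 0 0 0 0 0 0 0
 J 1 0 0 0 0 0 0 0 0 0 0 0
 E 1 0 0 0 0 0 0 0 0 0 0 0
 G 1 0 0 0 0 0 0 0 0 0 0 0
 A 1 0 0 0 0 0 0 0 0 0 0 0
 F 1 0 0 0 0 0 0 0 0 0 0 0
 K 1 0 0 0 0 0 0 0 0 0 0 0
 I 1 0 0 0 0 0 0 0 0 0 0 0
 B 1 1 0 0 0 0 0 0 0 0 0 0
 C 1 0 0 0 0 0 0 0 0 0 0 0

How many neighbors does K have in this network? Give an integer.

1

K is directly tied to H. That is 1 neighbor, so the degree of K is 1.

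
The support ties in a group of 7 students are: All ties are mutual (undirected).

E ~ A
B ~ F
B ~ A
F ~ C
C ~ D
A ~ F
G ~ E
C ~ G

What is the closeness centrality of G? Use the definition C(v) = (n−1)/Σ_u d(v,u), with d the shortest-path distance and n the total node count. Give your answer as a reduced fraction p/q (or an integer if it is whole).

6/11

Distances from G: A:2, B:3, C:1, D:2, E:1, F:2. Sum = 11.
n = 7, so closeness = 6/11.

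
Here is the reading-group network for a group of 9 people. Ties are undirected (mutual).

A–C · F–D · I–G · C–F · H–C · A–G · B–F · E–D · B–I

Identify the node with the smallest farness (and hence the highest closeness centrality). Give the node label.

Farness (sum of distances to all others) for each node — A:18, B:17, C:15, D:19, E:26, F:14, G:21, H:22, I:20.
The smallest farness is 14, for F, so F has the highest closeness.

F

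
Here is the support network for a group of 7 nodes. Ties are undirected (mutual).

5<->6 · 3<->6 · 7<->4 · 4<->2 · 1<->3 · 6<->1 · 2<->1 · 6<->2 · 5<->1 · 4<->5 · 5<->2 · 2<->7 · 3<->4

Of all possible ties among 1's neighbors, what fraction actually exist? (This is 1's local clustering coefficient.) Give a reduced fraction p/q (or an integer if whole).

1's neighbors: 2, 3, 5, and 6 (k = 4).
Possible neighbor pairs: C(4,2) = 6. Edges among them: 2–5, 2–6, 3–6, 5–6 → e = 4.
Clustering(1) = 4/6 = 2/3.

2/3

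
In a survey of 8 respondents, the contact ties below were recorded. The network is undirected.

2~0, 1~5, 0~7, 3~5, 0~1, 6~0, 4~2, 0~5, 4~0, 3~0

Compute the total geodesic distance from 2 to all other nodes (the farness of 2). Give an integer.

12

Distances from 2: 0:1, 1:2, 3:2, 4:1, 5:2, 6:2, 7:2.
Sum = 1 + 2 + 2 + 1 + 2 + 2 + 2 = 12.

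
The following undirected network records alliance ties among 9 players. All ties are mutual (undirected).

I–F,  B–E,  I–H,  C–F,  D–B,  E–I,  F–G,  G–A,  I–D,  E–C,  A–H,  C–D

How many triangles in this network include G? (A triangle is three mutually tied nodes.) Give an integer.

G's neighbors are A and F, but none of them are tied to each other, so no triangle contains G.

0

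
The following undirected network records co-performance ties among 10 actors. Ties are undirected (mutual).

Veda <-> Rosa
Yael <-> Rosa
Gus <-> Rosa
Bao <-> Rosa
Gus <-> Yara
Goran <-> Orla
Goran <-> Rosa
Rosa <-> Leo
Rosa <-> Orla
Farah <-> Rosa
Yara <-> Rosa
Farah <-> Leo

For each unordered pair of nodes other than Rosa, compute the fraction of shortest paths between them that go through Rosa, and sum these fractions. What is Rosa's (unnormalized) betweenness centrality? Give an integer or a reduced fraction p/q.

33

Pairs whose geodesics pass through Rosa — Farah–Orla: 1; Farah–Veda: 1; Farah–Bao: 1; Farah–Yael: 1; Farah–Gus: 1; Farah–Goran: 1; Farah–Yara: 1; Orla–Leo: 1; Orla–Veda: 1; Orla–Bao: 1; Orla–Yael: 1; Orla–Gus: 1; Orla–Yara: 1; Leo–Veda: 1 … (+19 more pairs).
All other pairs contribute 0.
Summing the contributions gives betweenness(Rosa) = 33.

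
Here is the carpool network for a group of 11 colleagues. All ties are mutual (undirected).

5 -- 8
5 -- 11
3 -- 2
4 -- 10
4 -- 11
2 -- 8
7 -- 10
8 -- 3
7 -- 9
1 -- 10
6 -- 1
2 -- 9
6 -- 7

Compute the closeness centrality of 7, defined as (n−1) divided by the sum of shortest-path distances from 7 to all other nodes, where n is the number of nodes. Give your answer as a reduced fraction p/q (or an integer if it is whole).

Distances from 7: 1:2, 2:2, 3:3, 4:2, 5:4, 6:1, 8:3, 9:1, 10:1, 11:3. Sum = 22.
n = 11, so closeness = 10/22 = 5/11.

5/11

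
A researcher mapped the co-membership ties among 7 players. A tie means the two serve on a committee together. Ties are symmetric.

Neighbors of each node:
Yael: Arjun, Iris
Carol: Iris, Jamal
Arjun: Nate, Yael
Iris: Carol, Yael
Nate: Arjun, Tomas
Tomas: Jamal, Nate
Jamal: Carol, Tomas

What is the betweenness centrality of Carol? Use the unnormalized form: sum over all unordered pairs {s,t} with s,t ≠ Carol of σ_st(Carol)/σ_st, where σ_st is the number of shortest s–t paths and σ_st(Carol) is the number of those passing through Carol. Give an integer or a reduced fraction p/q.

Pairs whose geodesics pass through Carol — Iris–Jamal: 1; Iris–Tomas: 1; Jamal–Yael: 1.
All other pairs contribute 0.
Summing the contributions gives betweenness(Carol) = 3.

3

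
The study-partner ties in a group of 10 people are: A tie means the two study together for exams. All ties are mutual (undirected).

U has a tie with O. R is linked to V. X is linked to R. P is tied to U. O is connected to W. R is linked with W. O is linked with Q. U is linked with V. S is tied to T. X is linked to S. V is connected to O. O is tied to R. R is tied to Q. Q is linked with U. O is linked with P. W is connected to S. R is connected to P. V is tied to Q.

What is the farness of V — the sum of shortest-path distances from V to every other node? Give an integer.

Distances from V: O:1, P:2, Q:1, R:1, S:3, T:4, U:1, W:2, X:2.
Sum = 1 + 2 + 1 + 1 + 3 + 4 + 1 + 2 + 2 = 17.

17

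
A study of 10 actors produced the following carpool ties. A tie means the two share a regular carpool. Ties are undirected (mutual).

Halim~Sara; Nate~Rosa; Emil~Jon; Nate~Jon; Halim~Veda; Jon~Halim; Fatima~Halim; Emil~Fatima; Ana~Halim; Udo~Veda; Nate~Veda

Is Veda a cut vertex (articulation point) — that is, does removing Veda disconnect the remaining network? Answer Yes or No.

Yes

Removing Veda leaves {Ana, Emil, Fatima, Halim, Jon, Nate, Rosa, and Sara} with no path to {Udo}, so the network splits into 2 components. Veda is a cut vertex.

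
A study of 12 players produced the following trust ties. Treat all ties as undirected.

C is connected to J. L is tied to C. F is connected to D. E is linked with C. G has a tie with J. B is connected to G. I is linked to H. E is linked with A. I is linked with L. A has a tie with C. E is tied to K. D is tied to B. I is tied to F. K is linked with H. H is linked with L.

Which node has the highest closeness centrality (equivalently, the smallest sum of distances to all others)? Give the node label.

Farness (sum of distances to all others) for each node — A:30, B:33, C:22, D:33, E:28, F:29, G:30, H:26, I:25, J:26, K:29, L:23.
The smallest farness is 22, for C, so C has the highest closeness.

C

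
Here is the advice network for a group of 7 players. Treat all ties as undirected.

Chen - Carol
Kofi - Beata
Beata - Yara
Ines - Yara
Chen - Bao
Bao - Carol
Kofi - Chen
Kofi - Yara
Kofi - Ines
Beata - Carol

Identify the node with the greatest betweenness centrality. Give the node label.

Kofi

Unnormalized betweenness of each node: Bao:0, Beata:8/3, Carol:2, Chen:10/3, Ines:0, Kofi:31/6, Yara:5/6.
Kofi has the largest value, 31/6, making it the main broker — the node through which the most shortest paths run.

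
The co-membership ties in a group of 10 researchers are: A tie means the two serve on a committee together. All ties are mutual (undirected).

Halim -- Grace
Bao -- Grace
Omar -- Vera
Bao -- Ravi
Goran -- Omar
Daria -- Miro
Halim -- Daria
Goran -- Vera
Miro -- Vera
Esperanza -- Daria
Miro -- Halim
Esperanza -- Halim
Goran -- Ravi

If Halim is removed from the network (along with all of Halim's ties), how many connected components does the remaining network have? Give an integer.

Halim's neighbors (Daria, Esperanza, Grace, and Miro) remain reachable from one another through other ties, so the rest of the network stays in one piece.

1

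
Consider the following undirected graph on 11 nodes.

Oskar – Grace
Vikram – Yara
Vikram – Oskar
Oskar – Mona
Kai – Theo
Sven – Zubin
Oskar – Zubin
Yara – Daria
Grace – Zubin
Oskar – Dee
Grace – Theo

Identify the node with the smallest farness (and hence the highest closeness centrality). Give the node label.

Farness (sum of distances to all others) for each node — Daria:38, Dee:26, Grace:20, Kai:36, Mona:26, Oskar:17, Sven:30, Theo:27, Vikram:22, Yara:29, Zubin:21.
The smallest farness is 17, for Oskar, so Oskar has the highest closeness.

Oskar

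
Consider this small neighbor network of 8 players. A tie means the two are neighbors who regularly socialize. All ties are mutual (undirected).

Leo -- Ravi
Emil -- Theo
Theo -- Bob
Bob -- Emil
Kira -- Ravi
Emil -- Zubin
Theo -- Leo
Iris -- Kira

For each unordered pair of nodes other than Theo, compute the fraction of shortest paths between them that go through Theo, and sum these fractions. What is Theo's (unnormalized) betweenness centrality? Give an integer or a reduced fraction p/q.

Pairs whose geodesics pass through Theo — Leo–Bob: 1; Leo–Emil: 1; Leo–Zubin: 1; Iris–Bob: 1; Iris–Emil: 1; Iris–Zubin: 1; Bob–Kira: 1; Bob–Ravi: 1; Kira–Emil: 1; Kira–Zubin: 1; Emil–Ravi: 1; Ravi–Zubin: 1.
All other pairs contribute 0.
Summing the contributions gives betweenness(Theo) = 12.

12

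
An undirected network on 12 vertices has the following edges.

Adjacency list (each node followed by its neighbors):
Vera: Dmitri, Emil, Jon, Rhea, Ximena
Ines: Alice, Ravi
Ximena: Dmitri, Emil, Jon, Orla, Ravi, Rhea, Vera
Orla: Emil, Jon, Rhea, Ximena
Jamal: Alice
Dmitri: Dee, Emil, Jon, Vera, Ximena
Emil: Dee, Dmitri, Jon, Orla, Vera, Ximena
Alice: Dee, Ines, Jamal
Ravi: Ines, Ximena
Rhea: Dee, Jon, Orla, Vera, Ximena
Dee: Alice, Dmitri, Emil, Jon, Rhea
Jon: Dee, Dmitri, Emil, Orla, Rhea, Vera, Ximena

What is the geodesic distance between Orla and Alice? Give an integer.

One shortest route is Orla – Rhea – Dee – Alice, which uses 3 edges, and at distance 2 from Orla we only reach {Dee, Dmitri, Ravi, Vera}, which does not include Alice. So d(Orla,Alice) = 3.

3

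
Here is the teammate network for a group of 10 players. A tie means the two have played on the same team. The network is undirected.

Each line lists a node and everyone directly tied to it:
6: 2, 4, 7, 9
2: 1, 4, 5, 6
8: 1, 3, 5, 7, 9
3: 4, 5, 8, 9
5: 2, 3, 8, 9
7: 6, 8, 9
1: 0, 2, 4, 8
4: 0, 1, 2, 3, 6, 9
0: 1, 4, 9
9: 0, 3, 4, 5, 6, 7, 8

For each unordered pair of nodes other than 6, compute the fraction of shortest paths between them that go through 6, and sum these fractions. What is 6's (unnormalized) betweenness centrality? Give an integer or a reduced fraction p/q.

Pairs whose geodesics pass through 6 — 7–4: 1/2; 7–2: 1; 2–9: 1/3.
All other pairs contribute 0.
Summing the contributions gives betweenness(6) = 11/6.

11/6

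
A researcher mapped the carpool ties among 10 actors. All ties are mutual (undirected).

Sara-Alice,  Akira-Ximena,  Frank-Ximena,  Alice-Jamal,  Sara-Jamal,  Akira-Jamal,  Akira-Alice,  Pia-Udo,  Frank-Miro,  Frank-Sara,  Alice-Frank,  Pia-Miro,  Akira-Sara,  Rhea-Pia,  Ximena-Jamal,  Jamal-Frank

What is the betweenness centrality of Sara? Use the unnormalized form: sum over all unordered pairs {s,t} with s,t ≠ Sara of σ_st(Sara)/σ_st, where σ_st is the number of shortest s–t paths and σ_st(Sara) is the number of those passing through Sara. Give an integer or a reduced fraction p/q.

Pairs whose geodesics pass through Sara — Miro–Akira: 1/4; Udo–Akira: 1/4; Pia–Akira: 1/4; Rhea–Akira: 1/4; Akira–Frank: 1/4.
All other pairs contribute 0.
Summing the contributions gives betweenness(Sara) = 5/4.

5/4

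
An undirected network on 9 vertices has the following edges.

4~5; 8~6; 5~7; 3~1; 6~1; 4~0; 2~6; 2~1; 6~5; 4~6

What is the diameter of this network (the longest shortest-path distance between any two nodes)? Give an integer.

4

Eccentricity of each node (its greatest distance to any other): 0:4, 1:3, 2:3, 3:4, 4:3, 5:3, 6:2, 7:4, 8:3.
The maximum eccentricity is 4, realized for instance by the pair 7–3 via 7 – 5 – 6 – 1 – 3. So the diameter is 4.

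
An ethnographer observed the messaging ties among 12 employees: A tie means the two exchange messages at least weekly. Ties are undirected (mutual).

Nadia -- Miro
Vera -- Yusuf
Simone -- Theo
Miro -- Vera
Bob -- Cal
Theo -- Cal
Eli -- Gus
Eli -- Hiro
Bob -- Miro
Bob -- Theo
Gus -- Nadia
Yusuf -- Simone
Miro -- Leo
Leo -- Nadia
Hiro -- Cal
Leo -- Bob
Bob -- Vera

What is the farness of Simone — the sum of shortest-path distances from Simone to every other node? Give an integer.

30

Distances from Simone: Bob:2, Cal:2, Eli:4, Gus:5, Hiro:3, Leo:3, Miro:3, Nadia:4, Theo:1, Vera:2, Yusuf:1.
Sum = 2 + 2 + 4 + 5 + 3 + 3 + 3 + 4 + 1 + 2 + 1 = 30.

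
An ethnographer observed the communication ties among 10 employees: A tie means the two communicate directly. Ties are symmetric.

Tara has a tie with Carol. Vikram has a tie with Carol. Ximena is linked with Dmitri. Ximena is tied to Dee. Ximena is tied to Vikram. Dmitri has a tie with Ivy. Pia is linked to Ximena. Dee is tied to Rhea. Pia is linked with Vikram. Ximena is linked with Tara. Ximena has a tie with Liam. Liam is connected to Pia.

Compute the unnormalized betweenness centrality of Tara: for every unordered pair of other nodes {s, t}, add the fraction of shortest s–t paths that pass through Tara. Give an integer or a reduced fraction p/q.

Pairs whose geodesics pass through Tara — Ximena–Carol: 1/2; Liam–Carol: 1/3; Carol–Rhea: 1/2; Carol–Ivy: 1/2; Carol–Dee: 1/2; Carol–Dmitri: 1/2.
All other pairs contribute 0.
Summing the contributions gives betweenness(Tara) = 17/6.

17/6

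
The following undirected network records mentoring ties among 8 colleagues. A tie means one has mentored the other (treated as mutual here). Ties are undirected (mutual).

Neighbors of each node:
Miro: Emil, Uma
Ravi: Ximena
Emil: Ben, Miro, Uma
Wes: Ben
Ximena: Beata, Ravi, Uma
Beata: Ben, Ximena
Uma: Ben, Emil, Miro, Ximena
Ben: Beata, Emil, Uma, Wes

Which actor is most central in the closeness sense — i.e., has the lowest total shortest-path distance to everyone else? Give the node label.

Farness (sum of distances to all others) for each node — Beata:13, Ben:11, Emil:12, Miro:15, Ravi:18, Uma:10, Wes:17, Ximena:12.
The smallest farness is 10, for Uma, so Uma has the highest closeness.

Uma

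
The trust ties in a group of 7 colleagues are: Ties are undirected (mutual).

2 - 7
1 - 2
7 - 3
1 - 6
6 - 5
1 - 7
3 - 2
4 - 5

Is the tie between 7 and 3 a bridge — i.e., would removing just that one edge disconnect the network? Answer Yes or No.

No

Even without that edge, 7 still reaches 3 via 7 – 2 – 3, so the network stays connected. Not a bridge.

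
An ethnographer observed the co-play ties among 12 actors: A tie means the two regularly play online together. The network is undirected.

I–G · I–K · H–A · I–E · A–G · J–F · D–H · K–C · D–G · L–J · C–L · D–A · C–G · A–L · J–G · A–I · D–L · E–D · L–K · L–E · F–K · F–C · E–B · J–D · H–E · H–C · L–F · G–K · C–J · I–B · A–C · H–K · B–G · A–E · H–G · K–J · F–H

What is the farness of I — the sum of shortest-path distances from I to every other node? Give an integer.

17

Distances from I: A:1, B:1, C:2, D:2, E:1, F:2, G:1, H:2, J:2, K:1, L:2.
Sum = 1 + 1 + 2 + 2 + 1 + 2 + 1 + 2 + 2 + 1 + 2 = 17.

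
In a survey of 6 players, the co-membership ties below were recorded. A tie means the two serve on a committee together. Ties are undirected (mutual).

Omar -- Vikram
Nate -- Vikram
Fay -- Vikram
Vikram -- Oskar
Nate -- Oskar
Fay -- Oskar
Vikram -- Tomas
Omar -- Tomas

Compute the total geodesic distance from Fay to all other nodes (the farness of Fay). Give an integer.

8

Distances from Fay: Nate:2, Omar:2, Oskar:1, Tomas:2, Vikram:1.
Sum = 2 + 2 + 1 + 2 + 1 = 8.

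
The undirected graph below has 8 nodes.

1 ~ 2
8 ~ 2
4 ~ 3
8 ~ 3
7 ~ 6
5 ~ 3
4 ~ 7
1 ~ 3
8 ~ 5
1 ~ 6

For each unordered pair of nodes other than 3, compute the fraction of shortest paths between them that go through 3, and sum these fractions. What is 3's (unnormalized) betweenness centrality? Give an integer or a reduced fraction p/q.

9

Pairs whose geodesics pass through 3 — 6–5: 1; 6–8: 1/2; 7–5: 1; 7–8: 1; 4–5: 1; 4–8: 1; 4–2: 2/2; 4–1: 1; 5–1: 1; 8–1: 1/2.
All other pairs contribute 0.
Summing the contributions gives betweenness(3) = 9.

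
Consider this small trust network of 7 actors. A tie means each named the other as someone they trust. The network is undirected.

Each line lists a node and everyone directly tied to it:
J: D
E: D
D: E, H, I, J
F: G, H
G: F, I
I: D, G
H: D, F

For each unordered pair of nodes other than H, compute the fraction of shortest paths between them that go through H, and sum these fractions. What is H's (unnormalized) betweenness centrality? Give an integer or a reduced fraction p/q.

3

Pairs whose geodesics pass through H — F–D: 1; F–E: 1; F–J: 1.
All other pairs contribute 0.
Summing the contributions gives betweenness(H) = 3.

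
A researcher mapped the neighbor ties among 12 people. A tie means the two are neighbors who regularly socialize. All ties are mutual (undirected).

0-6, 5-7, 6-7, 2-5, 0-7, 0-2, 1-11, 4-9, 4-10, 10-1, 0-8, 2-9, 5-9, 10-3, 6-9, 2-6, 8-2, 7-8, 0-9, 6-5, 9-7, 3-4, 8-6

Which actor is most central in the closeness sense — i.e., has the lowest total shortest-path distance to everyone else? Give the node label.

9

Farness (sum of distances to all others) for each node — 0:24, 1:34, 2:24, 3:28, 4:21, 5:25, 6:23, 7:24, 8:30, 9:19, 10:26, 11:44.
The smallest farness is 19, for 9, so 9 has the highest closeness.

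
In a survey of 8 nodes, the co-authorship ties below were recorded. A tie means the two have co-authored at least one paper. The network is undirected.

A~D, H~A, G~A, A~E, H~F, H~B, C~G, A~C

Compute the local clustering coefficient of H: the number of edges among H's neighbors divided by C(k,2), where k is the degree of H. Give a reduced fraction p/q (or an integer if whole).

H's neighbors: A, B, and F (k = 3).
Possible neighbor pairs: C(3,2) = 3. Edges among them: none → e = 0.
Clustering(H) = 0/3 = 0.

0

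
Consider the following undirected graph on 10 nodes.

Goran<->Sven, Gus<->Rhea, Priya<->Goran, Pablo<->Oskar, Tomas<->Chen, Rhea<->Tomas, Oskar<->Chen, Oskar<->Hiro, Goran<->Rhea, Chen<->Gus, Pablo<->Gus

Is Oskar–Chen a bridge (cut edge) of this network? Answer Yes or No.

No

Even without that edge, Oskar still reaches Chen via Oskar – Pablo – Gus – Chen, so the network stays connected. Not a bridge.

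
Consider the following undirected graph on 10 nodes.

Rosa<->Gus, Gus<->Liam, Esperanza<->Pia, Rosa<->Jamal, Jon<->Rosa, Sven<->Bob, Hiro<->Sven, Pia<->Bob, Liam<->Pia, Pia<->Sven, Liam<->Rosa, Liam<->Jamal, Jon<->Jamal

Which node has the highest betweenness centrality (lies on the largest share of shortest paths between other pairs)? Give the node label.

Pia

Unnormalized betweenness of each node: Bob:0, Esperanza:0, Gus:0, Hiro:0, Jamal:3, Jon:0, Liam:41/2, Pia:23, Rosa:9/2, Sven:8.
Pia has the largest value, 23, making it the main broker — the node through which the most shortest paths run.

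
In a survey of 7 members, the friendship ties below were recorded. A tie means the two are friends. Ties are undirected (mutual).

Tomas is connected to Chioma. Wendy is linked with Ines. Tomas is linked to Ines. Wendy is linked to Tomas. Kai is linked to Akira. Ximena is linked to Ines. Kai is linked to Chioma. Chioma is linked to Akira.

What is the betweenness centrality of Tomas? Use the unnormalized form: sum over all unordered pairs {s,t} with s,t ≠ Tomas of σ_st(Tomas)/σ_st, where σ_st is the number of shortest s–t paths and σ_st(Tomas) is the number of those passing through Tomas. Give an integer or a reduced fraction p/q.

Pairs whose geodesics pass through Tomas — Ines–Kai: 1; Ines–Akira: 1; Ines–Chioma: 1; Ximena–Kai: 1; Ximena–Akira: 1; Ximena–Chioma: 1; Wendy–Kai: 1; Wendy–Akira: 1; Wendy–Chioma: 1.
All other pairs contribute 0.
Summing the contributions gives betweenness(Tomas) = 9.

9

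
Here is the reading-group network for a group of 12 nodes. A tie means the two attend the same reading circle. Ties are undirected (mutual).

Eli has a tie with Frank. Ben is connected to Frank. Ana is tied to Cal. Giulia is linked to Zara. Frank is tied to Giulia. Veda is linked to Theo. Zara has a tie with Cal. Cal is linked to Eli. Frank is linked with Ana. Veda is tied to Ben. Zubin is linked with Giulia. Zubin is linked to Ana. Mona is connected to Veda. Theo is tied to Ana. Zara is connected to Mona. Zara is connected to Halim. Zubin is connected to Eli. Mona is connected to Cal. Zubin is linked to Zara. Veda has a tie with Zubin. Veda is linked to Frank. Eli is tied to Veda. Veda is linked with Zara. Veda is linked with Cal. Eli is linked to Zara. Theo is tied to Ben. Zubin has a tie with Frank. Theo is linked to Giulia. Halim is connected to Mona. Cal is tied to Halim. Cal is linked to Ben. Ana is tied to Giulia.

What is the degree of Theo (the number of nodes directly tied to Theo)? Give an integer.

Theo is directly tied to Ana, Ben, Giulia, and Veda. That is 4 neighbors, so the degree of Theo is 4.

4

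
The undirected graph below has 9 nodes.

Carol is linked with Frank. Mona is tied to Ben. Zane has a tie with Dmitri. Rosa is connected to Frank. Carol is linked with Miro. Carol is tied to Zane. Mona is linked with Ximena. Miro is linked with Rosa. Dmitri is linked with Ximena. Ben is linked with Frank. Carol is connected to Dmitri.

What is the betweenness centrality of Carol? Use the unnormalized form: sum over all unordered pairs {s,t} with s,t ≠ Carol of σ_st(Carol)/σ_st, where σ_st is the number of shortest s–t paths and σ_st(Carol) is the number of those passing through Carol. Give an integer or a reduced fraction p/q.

Pairs whose geodesics pass through Carol — Miro–Frank: 1/2; Miro–Ben: 1/2; Miro–Mona: 2/3; Miro–Ximena: 1; Miro–Dmitri: 1; Miro–Zane: 1; Rosa–Ximena: 2/3; Rosa–Dmitri: 2/2; Rosa–Zane: 2/2; Frank–Ximena: 1/2; Frank–Dmitri: 1; Frank–Zane: 1; Ben–Dmitri: 1/2; Ben–Zane: 1.
All other pairs contribute 0.
Summing the contributions gives betweenness(Carol) = 34/3.

34/3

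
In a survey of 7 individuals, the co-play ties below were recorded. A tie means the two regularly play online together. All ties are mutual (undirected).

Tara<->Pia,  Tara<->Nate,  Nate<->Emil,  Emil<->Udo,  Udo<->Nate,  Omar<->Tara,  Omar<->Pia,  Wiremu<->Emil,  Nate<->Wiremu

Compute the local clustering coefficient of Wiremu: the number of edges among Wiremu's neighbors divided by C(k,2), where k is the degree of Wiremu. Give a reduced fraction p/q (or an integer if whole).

1

Wiremu's neighbors: Emil and Nate (k = 2).
Possible neighbor pairs: C(2,2) = 1. Edges among them: Emil–Nate → e = 1.
Clustering(Wiremu) = 1/1.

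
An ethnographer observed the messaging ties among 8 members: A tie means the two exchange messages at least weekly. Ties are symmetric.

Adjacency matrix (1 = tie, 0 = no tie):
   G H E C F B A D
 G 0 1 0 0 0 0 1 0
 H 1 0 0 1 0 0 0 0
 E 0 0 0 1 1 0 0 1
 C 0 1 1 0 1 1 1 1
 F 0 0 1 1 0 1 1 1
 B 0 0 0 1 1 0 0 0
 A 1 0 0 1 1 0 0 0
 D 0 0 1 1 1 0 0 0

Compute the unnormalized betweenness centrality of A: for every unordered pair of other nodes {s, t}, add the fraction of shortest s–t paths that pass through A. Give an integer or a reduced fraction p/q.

7/2

Pairs whose geodesics pass through A — G–E: 2/3; G–C: 1/2; G–F: 1; G–B: 2/3; G–D: 2/3.
All other pairs contribute 0.
Summing the contributions gives betweenness(A) = 7/2.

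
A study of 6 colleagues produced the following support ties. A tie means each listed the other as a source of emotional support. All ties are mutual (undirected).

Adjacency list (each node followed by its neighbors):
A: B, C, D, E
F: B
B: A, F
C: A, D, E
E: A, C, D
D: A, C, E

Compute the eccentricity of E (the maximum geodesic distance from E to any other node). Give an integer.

Distances from E: A:1, B:2, C:1, D:1, F:3.
The largest is 3 (to F), so the eccentricity of E is 3.

3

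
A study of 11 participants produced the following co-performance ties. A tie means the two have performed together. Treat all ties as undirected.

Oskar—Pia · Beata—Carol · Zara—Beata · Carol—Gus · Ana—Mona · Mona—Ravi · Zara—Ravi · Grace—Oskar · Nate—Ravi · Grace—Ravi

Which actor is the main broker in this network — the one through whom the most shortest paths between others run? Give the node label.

Ravi

Unnormalized betweenness of each node: Ana:0, Beata:16, Carol:9, Grace:16, Gus:0, Mona:9, Nate:0, Oskar:9, Pia:0, Ravi:35, Zara:21.
Ravi has the largest value, 35, making it the main broker — the node through which the most shortest paths run.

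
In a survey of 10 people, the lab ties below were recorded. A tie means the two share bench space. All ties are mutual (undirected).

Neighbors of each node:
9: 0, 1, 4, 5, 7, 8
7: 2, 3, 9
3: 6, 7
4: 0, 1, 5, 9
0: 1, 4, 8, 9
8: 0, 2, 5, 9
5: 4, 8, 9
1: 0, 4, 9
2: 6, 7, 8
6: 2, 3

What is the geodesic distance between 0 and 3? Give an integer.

3

One shortest route is 0 – 9 – 7 – 3, which uses 3 edges, and at distance 2 from 0 we only reach {2, 5, 7}, which does not include 3. So d(0,3) = 3.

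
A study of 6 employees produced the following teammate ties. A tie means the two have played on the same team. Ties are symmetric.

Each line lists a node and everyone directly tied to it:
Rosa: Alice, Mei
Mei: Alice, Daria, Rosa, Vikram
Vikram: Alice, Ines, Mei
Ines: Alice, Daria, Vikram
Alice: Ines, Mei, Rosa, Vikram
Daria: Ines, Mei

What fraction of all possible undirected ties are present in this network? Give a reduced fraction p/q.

There are 9 edges and 6 nodes, so the maximum possible is C(6,2) = 15.
Density = 9/15 = 3/5.

3/5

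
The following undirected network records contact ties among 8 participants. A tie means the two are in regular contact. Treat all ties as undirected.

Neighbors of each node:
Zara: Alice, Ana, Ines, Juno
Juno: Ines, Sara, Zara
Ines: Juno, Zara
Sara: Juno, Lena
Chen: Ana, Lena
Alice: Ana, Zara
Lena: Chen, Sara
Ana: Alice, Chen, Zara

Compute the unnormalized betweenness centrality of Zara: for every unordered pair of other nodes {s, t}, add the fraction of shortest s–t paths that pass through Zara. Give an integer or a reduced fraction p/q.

Pairs whose geodesics pass through Zara — Sara–Alice: 1; Sara–Ana: 1/2; Juno–Alice: 1; Juno–Ana: 1; Juno–Chen: 1/2; Ines–Alice: 1; Ines–Ana: 1; Ines–Chen: 1.
All other pairs contribute 0.
Summing the contributions gives betweenness(Zara) = 7.

7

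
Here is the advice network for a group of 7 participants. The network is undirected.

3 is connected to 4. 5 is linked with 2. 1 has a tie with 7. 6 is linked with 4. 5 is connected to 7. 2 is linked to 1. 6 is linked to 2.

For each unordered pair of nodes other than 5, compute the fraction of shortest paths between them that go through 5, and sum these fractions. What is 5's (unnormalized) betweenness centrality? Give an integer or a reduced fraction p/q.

2

Pairs whose geodesics pass through 5 — 7–4: 1/2; 7–3: 1/2; 7–2: 1/2; 7–6: 1/2.
All other pairs contribute 0.
Summing the contributions gives betweenness(5) = 2.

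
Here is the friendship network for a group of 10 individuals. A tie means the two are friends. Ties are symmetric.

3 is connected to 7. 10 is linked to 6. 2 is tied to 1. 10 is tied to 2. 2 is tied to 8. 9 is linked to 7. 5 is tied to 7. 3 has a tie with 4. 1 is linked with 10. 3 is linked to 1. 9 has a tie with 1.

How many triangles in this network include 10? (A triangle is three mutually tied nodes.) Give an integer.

10's neighbors: 1, 2, and 6.
Neighbor pairs that are themselves tied: 10–1–2. Each forms one triangle with 10, for 1 in total.

1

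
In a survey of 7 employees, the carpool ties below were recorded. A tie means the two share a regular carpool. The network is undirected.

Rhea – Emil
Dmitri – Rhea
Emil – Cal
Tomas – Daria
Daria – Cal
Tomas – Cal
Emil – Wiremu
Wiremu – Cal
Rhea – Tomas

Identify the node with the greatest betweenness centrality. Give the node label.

Unnormalized betweenness of each node: Cal:7/2, Daria:0, Dmitri:0, Emil:3, Rhea:11/2, Tomas:3, Wiremu:0.
Rhea has the largest value, 11/2, making it the main broker — the node through which the most shortest paths run.

Rhea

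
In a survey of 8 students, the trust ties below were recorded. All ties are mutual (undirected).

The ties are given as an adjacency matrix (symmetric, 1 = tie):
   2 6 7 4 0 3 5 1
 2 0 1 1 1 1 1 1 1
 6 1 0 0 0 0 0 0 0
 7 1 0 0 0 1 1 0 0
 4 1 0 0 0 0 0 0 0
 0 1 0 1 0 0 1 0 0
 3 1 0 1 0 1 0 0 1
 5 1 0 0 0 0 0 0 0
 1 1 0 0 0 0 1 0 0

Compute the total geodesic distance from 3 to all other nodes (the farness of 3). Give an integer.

10

Distances from 3: 0:1, 1:1, 2:1, 4:2, 5:2, 6:2, 7:1.
Sum = 1 + 1 + 1 + 2 + 2 + 2 + 1 = 10.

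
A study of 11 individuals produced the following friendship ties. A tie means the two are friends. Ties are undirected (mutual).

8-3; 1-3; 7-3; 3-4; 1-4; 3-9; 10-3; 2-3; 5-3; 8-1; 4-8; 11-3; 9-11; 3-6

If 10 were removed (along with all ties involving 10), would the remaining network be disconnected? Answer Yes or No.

No

Even without 10, every remaining node can still reach every other (the residual graph is connected), so 10 is not a cut vertex.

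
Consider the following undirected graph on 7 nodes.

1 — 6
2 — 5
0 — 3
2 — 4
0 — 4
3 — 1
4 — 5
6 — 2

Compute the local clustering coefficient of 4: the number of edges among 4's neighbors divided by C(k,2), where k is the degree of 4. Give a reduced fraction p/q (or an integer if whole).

4's neighbors: 0, 2, and 5 (k = 3).
Possible neighbor pairs: C(3,2) = 3. Edges among them: 2–5 → e = 1.
Clustering(4) = 1/3.

1/3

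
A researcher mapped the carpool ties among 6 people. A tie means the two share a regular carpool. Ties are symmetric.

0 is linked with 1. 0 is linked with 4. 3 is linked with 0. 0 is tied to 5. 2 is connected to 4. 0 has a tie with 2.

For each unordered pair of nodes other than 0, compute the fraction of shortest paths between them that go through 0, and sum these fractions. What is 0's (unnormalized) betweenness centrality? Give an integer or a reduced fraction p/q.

9

Pairs whose geodesics pass through 0 — 5–2: 1; 5–3: 1; 5–1: 1; 5–4: 1; 2–3: 1; 2–1: 1; 3–1: 1; 3–4: 1; 1–4: 1.
All other pairs contribute 0.
Summing the contributions gives betweenness(0) = 9.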